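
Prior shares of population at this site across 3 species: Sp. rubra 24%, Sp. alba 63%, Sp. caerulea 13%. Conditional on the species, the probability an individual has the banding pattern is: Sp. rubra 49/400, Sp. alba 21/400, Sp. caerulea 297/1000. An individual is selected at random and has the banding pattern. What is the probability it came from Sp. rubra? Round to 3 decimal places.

Prior × likelihood for each hypothesis:
  Sp. rubra: 0.24 × 0.1225 = 0.0294
  Sp. alba: 0.63 × 0.0525 = 0.033075
  Sp. caerulea: 0.13 × 0.297 = 0.03861
Total = 0.101085.
P(Sp. rubra | evidence) = 0.0294 / 0.101085 ≈ 0.291.

0.291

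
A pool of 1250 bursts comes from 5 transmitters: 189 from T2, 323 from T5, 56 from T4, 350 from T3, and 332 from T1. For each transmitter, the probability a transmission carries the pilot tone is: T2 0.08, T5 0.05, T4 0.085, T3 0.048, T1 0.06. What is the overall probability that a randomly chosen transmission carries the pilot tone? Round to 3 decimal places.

Compute prior × likelihood for every hypothesis:
  T2: 0.1512 × 0.08 = 0.012096
  T5: 0.2584 × 0.05 = 0.01292
  T4: 0.0448 × 0.085 = 0.003808
  T3: 0.28 × 0.048 = 0.01344
  T1: 0.2656 × 0.06 = 0.015936
P(pilot) = 0.012096 + 0.01292 + 0.003808 + 0.01344 + 0.015936 = 0.0582 → 0.058.

0.058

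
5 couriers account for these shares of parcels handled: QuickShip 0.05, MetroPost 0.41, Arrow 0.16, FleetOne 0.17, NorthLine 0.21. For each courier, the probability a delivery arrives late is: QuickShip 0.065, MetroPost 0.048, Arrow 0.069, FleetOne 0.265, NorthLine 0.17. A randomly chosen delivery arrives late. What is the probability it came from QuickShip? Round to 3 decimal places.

By Bayes' rule, posterior ∝ prior × likelihood:
  QuickShip: 0.05 × 0.065 = 0.00325
  MetroPost: 0.41 × 0.048 = 0.01968
  Arrow: 0.16 × 0.069 = 0.01104
  FleetOne: 0.17 × 0.265 = 0.04505
  NorthLine: 0.21 × 0.17 = 0.0357
Normalizing constant = 0.11472.
P(QuickShip | evidence) = 0.00325 / 0.11472 ≈ 0.028.

0.028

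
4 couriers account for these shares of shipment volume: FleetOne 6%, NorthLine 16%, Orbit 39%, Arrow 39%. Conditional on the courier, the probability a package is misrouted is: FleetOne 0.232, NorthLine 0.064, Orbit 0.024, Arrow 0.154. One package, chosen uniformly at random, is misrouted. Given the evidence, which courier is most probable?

Prior × likelihood for each hypothesis:
  FleetOne: 0.06 × 0.232 = 0.01392
  NorthLine: 0.16 × 0.064 = 0.01024
  Orbit: 0.39 × 0.024 = 0.00936
  Arrow: 0.39 × 0.154 = 0.06006
Normalizing constant = 0.09358.
Largest term belongs to Arrow, so Arrow is most probable.

Arrow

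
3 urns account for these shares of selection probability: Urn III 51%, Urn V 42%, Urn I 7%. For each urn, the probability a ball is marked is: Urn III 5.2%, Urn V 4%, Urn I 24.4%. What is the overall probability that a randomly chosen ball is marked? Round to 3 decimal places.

Compute prior × likelihood for every hypothesis:
  Urn III: 0.51 × 0.052 = 0.02652
  Urn V: 0.42 × 0.04 = 0.0168
  Urn I: 0.07 × 0.244 = 0.01708
P(marked) = 0.02652 + 0.0168 + 0.01708 = 0.0604 → 0.060.

0.060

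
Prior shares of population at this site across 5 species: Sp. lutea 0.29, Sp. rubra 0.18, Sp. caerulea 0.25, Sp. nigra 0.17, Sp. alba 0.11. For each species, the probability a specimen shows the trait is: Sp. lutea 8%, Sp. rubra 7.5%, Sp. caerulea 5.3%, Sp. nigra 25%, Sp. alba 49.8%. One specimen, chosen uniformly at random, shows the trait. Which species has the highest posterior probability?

Compute prior × likelihood for every hypothesis:
  Sp. lutea: 0.29 × 0.08 = 0.0232
  Sp. rubra: 0.18 × 0.075 = 0.0135
  Sp. caerulea: 0.25 × 0.053 = 0.01325
  Sp. nigra: 0.17 × 0.25 = 0.0425
  Sp. alba: 0.11 × 0.498 = 0.05478
Total = 0.14723.
Largest term belongs to Sp. alba, so Sp. alba is most probable.

Sp. alba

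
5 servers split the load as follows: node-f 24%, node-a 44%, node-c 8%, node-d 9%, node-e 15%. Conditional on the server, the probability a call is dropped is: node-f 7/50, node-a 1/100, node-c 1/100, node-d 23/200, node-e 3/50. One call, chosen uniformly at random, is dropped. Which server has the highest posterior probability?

Unnormalized posteriors (prior × likelihood):
  node-f: 0.24 × 0.14 = 0.0336
  node-a: 0.44 × 0.01 = 0.0044
  node-c: 0.08 × 0.01 = 0.0008
  node-d: 0.09 × 0.115 = 0.01035
  node-e: 0.15 × 0.06 = 0.009
Sum = 0.05815.
Largest term belongs to node-f, so node-f is most probable.

node-f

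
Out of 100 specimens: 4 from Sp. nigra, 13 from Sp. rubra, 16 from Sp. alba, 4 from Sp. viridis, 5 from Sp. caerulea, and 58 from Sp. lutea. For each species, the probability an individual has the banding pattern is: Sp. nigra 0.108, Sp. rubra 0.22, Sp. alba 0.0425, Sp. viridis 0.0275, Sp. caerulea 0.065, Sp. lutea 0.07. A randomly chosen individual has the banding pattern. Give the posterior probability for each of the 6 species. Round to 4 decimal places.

Prior × likelihood for each hypothesis:
  Sp. nigra: 0.04 × 0.108 = 0.00432
  Sp. rubra: 0.13 × 0.22 = 0.0286
  Sp. alba: 0.16 × 0.0425 = 0.0068
  Sp. viridis: 0.04 × 0.0275 = 0.0011
  Sp. caerulea: 0.05 × 0.065 = 0.00325
  Sp. lutea: 0.58 × 0.07 = 0.0406
Sum = 0.08467.
P(Sp. nigra | banded) = 0.00432/0.08467 ≈ 0.0510
P(Sp. rubra | banded) = 0.0286/0.08467 ≈ 0.3378
P(Sp. alba | banded) = 0.0068/0.08467 ≈ 0.0803
P(Sp. viridis | banded) = 0.0011/0.08467 ≈ 0.0130
P(Sp. caerulea | banded) = 0.00325/0.08467 ≈ 0.0384
P(Sp. lutea | banded) = 0.0406/0.08467 ≈ 0.4795
(Check: 0.0510+0.3378+0.0803+0.0130+0.0384+0.4795 = 1.0000.)

Sp. nigra 0.0510, Sp. rubra 0.3378, Sp. alba 0.0803, Sp. viridis 0.0130, Sp. caerulea 0.0384, Sp. lutea 0.4795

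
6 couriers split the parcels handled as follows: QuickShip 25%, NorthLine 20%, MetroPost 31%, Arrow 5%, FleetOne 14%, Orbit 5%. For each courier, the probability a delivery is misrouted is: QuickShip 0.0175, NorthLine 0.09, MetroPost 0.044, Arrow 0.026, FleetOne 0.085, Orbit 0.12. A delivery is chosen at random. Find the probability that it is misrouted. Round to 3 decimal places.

0.055

Unnormalized posteriors (prior × likelihood):
  QuickShip: 0.25 × 0.0175 = 0.004375
  NorthLine: 0.2 × 0.09 = 0.018
  MetroPost: 0.31 × 0.044 = 0.01364
  Arrow: 0.05 × 0.026 = 0.0013
  FleetOne: 0.14 × 0.085 = 0.0119
  Orbit: 0.05 × 0.12 = 0.006
P(misrouted) = 0.004375 + 0.018 + 0.01364 + 0.0013 + 0.0119 + 0.006 = 0.055215 → 0.055.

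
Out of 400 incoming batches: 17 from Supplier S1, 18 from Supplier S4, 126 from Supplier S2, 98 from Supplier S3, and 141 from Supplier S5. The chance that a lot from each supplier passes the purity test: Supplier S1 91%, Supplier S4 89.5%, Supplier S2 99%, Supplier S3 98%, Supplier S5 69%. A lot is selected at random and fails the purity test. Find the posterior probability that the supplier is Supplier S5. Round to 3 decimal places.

Taking complements, P(off-spec | each) = Supplier S1 0.09, Supplier S4 0.105, Supplier S2 0.01, Supplier S3 0.02, Supplier S5 0.31.
Prior × likelihood for each hypothesis:
  Supplier S1: 0.0425 × 0.09 = 0.003825
  Supplier S4: 0.045 × 0.105 = 0.004725
  Supplier S2: 0.315 × 0.01 = 0.00315
  Supplier S3: 0.245 × 0.02 = 0.0049
  Supplier S5: 0.3525 × 0.31 = 0.109275
Total = 0.125875.
P(Supplier S5 | evidence) = 0.109275 / 0.125875 ≈ 0.868.

0.868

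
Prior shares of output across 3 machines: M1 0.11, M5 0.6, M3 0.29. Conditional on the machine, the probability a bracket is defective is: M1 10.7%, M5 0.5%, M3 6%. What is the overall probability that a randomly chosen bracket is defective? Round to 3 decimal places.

Unnormalized posteriors (prior × likelihood):
  M1: 0.11 × 0.107 = 0.01177
  M5: 0.6 × 0.005 = 0.003
  M3: 0.29 × 0.06 = 0.0174
P(defective) = 0.01177 + 0.003 + 0.0174 = 0.03217 → 0.032.

0.032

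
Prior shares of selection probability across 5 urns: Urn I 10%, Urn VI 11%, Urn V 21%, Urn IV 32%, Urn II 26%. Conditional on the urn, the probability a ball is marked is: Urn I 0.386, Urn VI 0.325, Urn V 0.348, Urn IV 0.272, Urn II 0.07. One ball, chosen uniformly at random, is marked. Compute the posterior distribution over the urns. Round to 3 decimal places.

Urn I 0.153, Urn VI 0.141, Urn V 0.289, Urn IV 0.344, Urn II 0.072

Compute prior × likelihood for every hypothesis:
  Urn I: 0.1 × 0.386 = 0.0386
  Urn VI: 0.11 × 0.325 = 0.03575
  Urn V: 0.21 × 0.348 = 0.07308
  Urn IV: 0.32 × 0.272 = 0.08704
  Urn II: 0.26 × 0.07 = 0.0182
Total = 0.25267.
P(Urn I | marked) = 0.0386/0.25267 ≈ 0.153
P(Urn VI | marked) = 0.03575/0.25267 ≈ 0.141
P(Urn V | marked) = 0.07308/0.25267 ≈ 0.289
P(Urn IV | marked) = 0.08704/0.25267 ≈ 0.344
P(Urn II | marked) = 0.0182/0.25267 ≈ 0.072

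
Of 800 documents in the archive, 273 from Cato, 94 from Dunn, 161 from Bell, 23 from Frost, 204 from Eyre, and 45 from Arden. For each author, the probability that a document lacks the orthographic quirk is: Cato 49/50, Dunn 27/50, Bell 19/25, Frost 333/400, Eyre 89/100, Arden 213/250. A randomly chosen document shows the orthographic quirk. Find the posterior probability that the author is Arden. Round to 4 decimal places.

0.0554

Taking complements, P(quirk | each) = Cato 0.02, Dunn 0.46, Bell 0.24, Frost 0.1675, Eyre 0.11, Arden 0.148.
Compute prior × likelihood for every hypothesis:
  Cato: 0.34125 × 0.02 = 0.006825
  Dunn: 0.1175 × 0.46 = 0.05405
  Bell: 0.20125 × 0.24 = 0.0483
  Frost: 0.02875 × 0.1675 = 0.004815625
  Eyre: 0.255 × 0.11 = 0.02805
  Arden: 0.05625 × 0.148 = 0.008325
Sum = 0.150365625.
P(Arden | evidence) = 0.008325 / 0.150365625 ≈ 0.0554.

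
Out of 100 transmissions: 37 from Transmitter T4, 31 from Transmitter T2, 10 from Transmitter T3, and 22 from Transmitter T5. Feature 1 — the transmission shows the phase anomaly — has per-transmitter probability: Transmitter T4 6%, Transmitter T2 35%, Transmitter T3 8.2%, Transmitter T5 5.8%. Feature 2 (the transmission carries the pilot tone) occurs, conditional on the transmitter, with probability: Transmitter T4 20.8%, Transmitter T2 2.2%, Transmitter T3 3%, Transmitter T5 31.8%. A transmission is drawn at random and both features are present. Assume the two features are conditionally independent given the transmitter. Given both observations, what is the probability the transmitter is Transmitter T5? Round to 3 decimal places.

Prior × likelihood for each hypothesis:
  Transmitter T4: 0.37 × 0.06 × 0.208 = 0.0046176
  Transmitter T2: 0.31 × 0.35 × 0.022 = 0.002387
  Transmitter T3: 0.1 × 0.082 × 0.03 = 0.000246
  Transmitter T5: 0.22 × 0.058 × 0.318 = 0.00405768
Sum = 0.01130828.
P(Transmitter T5 | evidence) = 0.00405768 / 0.01130828 ≈ 0.359.

0.359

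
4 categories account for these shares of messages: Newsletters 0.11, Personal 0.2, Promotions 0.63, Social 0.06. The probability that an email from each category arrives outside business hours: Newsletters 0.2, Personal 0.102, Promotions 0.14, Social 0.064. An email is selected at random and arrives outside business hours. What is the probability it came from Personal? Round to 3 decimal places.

Compute prior × likelihood for every hypothesis:
  Newsletters: 0.11 × 0.2 = 0.022
  Personal: 0.2 × 0.102 = 0.0204
  Promotions: 0.63 × 0.14 = 0.0882
  Social: 0.06 × 0.064 = 0.00384
Total = 0.13444.
P(Personal | evidence) = 0.0204 / 0.13444 ≈ 0.152.

0.152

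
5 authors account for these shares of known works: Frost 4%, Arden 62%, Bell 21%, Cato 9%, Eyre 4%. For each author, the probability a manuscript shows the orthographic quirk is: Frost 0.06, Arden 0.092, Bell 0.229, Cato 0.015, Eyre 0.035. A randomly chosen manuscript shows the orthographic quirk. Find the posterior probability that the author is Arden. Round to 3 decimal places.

0.517

Prior × likelihood for each hypothesis:
  Frost: 0.04 × 0.06 = 0.0024
  Arden: 0.62 × 0.092 = 0.05704
  Bell: 0.21 × 0.229 = 0.04809
  Cato: 0.09 × 0.015 = 0.00135
  Eyre: 0.04 × 0.035 = 0.0014
Total = 0.11028.
P(Arden | evidence) = 0.05704 / 0.11028 ≈ 0.517.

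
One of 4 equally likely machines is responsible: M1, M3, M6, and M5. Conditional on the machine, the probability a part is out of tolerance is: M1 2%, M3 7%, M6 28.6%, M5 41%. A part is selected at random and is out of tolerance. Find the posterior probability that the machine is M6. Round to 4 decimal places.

0.3639

Since the prior is uniform, the posterior is proportional to the likelihood:
  M1: 0.02
  M3: 0.07
  M6: 0.286
  M5: 0.41
Sum = 0.786.
P(M6 | evidence) = 0.286 / 0.786 ≈ 0.3639.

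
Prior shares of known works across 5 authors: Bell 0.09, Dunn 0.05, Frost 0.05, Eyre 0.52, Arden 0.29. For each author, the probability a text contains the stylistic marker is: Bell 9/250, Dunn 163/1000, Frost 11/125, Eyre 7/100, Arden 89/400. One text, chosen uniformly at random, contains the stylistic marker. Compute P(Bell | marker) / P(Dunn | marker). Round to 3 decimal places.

Unnormalized posteriors (prior × likelihood):
  Bell: 0.09 × 0.036 = 0.00324
  Dunn: 0.05 × 0.163 = 0.00815
  Frost: 0.05 × 0.088 = 0.0044
  Eyre: 0.52 × 0.07 = 0.0364
  Arden: 0.29 × 0.2225 = 0.064525
Sum = 0.116715.
The ratio is 0.00324 / 0.00815 (the normalizer cancels) = 0.398.

0.398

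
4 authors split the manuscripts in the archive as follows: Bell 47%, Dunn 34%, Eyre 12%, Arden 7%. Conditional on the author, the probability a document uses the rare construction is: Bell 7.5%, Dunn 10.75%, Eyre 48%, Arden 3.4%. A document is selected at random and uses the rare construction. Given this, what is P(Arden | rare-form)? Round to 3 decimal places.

Unnormalized posteriors (prior × likelihood):
  Bell: 0.47 × 0.075 = 0.03525
  Dunn: 0.34 × 0.1075 = 0.03655
  Eyre: 0.12 × 0.48 = 0.0576
  Arden: 0.07 × 0.034 = 0.00238
Normalizing constant = 0.13178.
P(Arden | evidence) = 0.00238 / 0.13178 ≈ 0.018.

0.018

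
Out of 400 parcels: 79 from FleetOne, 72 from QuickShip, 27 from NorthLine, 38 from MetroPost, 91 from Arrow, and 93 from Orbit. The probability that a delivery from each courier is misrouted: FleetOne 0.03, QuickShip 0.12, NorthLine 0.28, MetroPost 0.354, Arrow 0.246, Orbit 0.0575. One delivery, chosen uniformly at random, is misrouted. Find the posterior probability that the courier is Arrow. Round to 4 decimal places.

Unnormalized posteriors (prior × likelihood):
  FleetOne: 0.1975 × 0.03 = 0.005925
  QuickShip: 0.18 × 0.12 = 0.0216
  NorthLine: 0.0675 × 0.28 = 0.0189
  MetroPost: 0.095 × 0.354 = 0.03363
  Arrow: 0.2275 × 0.246 = 0.055965
  Orbit: 0.2325 × 0.0575 = 0.01336875
Total = 0.14938875.
P(Arrow | evidence) = 0.055965 / 0.14938875 ≈ 0.3746.

0.3746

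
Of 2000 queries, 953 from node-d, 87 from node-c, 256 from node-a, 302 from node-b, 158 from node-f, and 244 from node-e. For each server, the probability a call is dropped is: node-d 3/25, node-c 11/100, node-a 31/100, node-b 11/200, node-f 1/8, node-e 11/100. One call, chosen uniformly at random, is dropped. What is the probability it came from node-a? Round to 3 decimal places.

By Bayes' rule, posterior ∝ prior × likelihood:
  node-d: 0.4765 × 0.12 = 0.05718
  node-c: 0.0435 × 0.11 = 0.004785
  node-a: 0.128 × 0.31 = 0.03968
  node-b: 0.151 × 0.055 = 0.008305
  node-f: 0.079 × 0.125 = 0.009875
  node-e: 0.122 × 0.11 = 0.01342
Total = 0.133245.
P(node-a | evidence) = 0.03968 / 0.133245 ≈ 0.298.

0.298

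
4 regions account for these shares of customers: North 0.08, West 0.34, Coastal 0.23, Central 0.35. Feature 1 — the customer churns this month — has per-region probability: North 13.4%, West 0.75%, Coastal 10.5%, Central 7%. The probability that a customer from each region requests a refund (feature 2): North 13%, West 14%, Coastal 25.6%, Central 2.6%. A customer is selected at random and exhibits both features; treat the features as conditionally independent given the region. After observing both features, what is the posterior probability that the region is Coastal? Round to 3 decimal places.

0.721

Compute prior × likelihood for every hypothesis:
  North: 0.08 × 0.134 × 0.13 = 0.0013936
  West: 0.34 × 0.0075 × 0.14 = 0.000357
  Coastal: 0.23 × 0.105 × 0.256 = 0.0061824
  Central: 0.35 × 0.07 × 0.026 = 0.000637
Normalizing constant = 0.00857.
P(Coastal | evidence) = 0.0061824 / 0.00857 ≈ 0.721.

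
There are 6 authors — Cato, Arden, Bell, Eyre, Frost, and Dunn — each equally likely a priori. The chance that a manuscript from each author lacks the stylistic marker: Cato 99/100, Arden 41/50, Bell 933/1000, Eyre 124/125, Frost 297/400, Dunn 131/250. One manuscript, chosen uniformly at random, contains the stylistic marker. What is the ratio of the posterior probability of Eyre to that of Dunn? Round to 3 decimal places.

0.017

Taking complements, P(marker | each) = Cato 0.01, Arden 0.18, Bell 0.067, Eyre 0.008, Frost 0.2575, Dunn 0.476.
Since the prior is uniform, the posterior is proportional to the likelihood:
  Cato: 0.01
  Arden: 0.18
  Bell: 0.067
  Eyre: 0.008
  Frost: 0.2575
  Dunn: 0.476
Normalizing constant = 0.9985.
The ratio is 0.008 / 0.476 (the normalizer cancels) = 0.017.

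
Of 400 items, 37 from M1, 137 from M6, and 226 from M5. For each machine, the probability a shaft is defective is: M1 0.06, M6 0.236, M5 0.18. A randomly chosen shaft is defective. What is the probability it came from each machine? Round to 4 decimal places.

M1 0.0295, M6 0.4298, M5 0.5407

Compute prior × likelihood for every hypothesis:
  M1: 0.0925 × 0.06 = 0.00555
  M6: 0.3425 × 0.236 = 0.08083
  M5: 0.565 × 0.18 = 0.1017
Normalizing constant = 0.18808.
P(M1 | defective) = 0.00555/0.18808 ≈ 0.0295
P(M6 | defective) = 0.08083/0.18808 ≈ 0.4298
P(M5 | defective) = 0.1017/0.18808 ≈ 0.5407
(Check: 0.0295+0.4298+0.5407 = 1.0000.)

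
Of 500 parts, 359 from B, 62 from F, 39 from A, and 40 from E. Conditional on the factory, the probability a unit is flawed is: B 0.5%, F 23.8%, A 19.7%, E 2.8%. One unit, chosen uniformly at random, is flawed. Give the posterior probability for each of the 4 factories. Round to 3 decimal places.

B 0.071, F 0.582, A 0.303, E 0.044

Unnormalized posteriors (prior × likelihood):
  B: 0.718 × 0.005 = 0.00359
  F: 0.124 × 0.238 = 0.029512
  A: 0.078 × 0.197 = 0.015366
  E: 0.08 × 0.028 = 0.00224
Normalizing constant = 0.050708.
P(B | flawed) = 0.00359/0.050708 ≈ 0.071
P(F | flawed) = 0.029512/0.050708 ≈ 0.582
P(A | flawed) = 0.015366/0.050708 ≈ 0.303
P(E | flawed) = 0.00224/0.050708 ≈ 0.044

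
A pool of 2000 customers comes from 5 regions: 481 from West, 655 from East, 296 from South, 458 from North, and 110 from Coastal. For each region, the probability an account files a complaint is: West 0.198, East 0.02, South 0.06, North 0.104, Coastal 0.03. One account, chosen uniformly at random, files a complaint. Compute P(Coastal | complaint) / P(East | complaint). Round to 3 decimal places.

By Bayes' rule, posterior ∝ prior × likelihood:
  West: 0.2405 × 0.198 = 0.047619
  East: 0.3275 × 0.02 = 0.00655
  South: 0.148 × 0.06 = 0.00888
  North: 0.229 × 0.104 = 0.023816
  Coastal: 0.055 × 0.03 = 0.00165
Total = 0.088515.
The ratio is 0.00165 / 0.00655 (the normalizer cancels) = 0.252.

0.252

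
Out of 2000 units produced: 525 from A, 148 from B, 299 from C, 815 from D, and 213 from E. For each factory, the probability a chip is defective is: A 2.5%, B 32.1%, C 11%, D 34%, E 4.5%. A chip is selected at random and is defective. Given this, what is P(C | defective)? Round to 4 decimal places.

Compute prior × likelihood for every hypothesis:
  A: 0.2625 × 0.025 = 0.0065625
  B: 0.074 × 0.321 = 0.023754
  C: 0.1495 × 0.11 = 0.016445
  D: 0.4075 × 0.34 = 0.13855
  E: 0.1065 × 0.045 = 0.0047925
Sum = 0.190104.
P(C | evidence) = 0.016445 / 0.190104 ≈ 0.0865.

0.0865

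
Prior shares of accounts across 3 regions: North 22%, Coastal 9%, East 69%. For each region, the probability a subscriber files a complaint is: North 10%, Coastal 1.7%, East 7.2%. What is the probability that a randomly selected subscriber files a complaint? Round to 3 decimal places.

0.073

Unnormalized posteriors (prior × likelihood):
  North: 0.22 × 0.1 = 0.022
  Coastal: 0.09 × 0.017 = 0.00153
  East: 0.69 × 0.072 = 0.04968
P(complaint) = 0.022 + 0.00153 + 0.04968 = 0.07321 → 0.073.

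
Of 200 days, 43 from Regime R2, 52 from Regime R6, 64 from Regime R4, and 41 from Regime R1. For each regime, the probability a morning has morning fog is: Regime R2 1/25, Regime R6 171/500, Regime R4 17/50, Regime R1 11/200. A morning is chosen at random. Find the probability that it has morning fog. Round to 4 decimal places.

0.2176

By Bayes' rule, posterior ∝ prior × likelihood:
  Regime R2: 0.215 × 0.04 = 0.0086
  Regime R6: 0.26 × 0.342 = 0.08892
  Regime R4: 0.32 × 0.34 = 0.1088
  Regime R1: 0.205 × 0.055 = 0.011275
P(fog) = 0.0086 + 0.08892 + 0.1088 + 0.011275 = 0.217595 → 0.2176.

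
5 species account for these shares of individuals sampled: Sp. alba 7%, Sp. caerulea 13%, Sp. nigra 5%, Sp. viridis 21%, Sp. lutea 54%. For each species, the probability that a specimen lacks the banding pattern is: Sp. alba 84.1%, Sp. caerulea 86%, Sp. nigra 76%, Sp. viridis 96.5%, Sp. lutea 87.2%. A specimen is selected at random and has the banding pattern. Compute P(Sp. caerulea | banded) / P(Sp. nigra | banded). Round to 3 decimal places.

1.517

Taking complements, P(banded | each) = Sp. alba 0.159, Sp. caerulea 0.14, Sp. nigra 0.24, Sp. viridis 0.035, Sp. lutea 0.128.
Prior × likelihood for each hypothesis:
  Sp. alba: 0.07 × 0.159 = 0.01113
  Sp. caerulea: 0.13 × 0.14 = 0.0182
  Sp. nigra: 0.05 × 0.24 = 0.012
  Sp. viridis: 0.21 × 0.035 = 0.00735
  Sp. lutea: 0.54 × 0.128 = 0.06912
Total = 0.1178.
The ratio is 0.0182 / 0.012 (the normalizer cancels) = 1.517.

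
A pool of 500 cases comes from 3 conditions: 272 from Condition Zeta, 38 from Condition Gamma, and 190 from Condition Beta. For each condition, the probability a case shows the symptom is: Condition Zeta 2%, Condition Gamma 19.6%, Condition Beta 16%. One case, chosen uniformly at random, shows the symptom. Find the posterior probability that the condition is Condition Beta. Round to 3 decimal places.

Prior × likelihood for each hypothesis:
  Condition Zeta: 0.544 × 0.02 = 0.01088
  Condition Gamma: 0.076 × 0.196 = 0.014896
  Condition Beta: 0.38 × 0.16 = 0.0608
Total = 0.086576.
P(Condition Beta | evidence) = 0.0608 / 0.086576 ≈ 0.702.

0.702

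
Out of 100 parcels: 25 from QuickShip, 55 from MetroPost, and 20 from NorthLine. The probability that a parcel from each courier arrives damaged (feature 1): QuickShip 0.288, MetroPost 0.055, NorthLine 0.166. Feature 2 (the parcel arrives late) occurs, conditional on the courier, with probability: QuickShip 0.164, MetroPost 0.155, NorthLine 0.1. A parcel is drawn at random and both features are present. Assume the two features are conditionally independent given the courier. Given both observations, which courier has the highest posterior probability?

Unnormalized posteriors (prior × likelihood):
  QuickShip: 0.25 × 0.288 × 0.164 = 0.011808
  MetroPost: 0.55 × 0.055 × 0.155 = 0.00468875
  NorthLine: 0.2 × 0.166 × 0.1 = 0.00332
Total = 0.01981675.
Largest term belongs to QuickShip, so QuickShip is most probable.

QuickShip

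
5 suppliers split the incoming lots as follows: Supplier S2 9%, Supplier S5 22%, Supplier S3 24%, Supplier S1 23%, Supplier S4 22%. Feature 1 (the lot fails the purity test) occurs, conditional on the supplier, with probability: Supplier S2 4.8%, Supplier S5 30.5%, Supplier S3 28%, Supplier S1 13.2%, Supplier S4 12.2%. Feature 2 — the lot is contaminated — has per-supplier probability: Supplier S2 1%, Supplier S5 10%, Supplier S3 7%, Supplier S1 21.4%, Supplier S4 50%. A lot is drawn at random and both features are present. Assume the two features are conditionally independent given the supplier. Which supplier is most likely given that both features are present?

Prior × likelihood for each hypothesis:
  Supplier S2: 0.09 × 0.048 × 0.01 = 0.0000432
  Supplier S5: 0.22 × 0.305 × 0.1 = 0.00671
  Supplier S3: 0.24 × 0.28 × 0.07 = 0.004704
  Supplier S1: 0.23 × 0.132 × 0.214 = 0.00649704
  Supplier S4: 0.22 × 0.122 × 0.5 = 0.01342
Sum = 0.03137424.
Largest term belongs to Supplier S4, so Supplier S4 is most probable.

Supplier S4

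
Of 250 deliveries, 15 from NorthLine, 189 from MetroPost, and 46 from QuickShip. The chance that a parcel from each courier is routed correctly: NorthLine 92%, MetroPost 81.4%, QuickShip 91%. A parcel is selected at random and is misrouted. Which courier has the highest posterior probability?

Taking complements, P(misrouted | each) = NorthLine 0.08, MetroPost 0.186, QuickShip 0.09.
Compute prior × likelihood for every hypothesis:
  NorthLine: 0.06 × 0.08 = 0.0048
  MetroPost: 0.756 × 0.186 = 0.140616
  QuickShip: 0.184 × 0.09 = 0.01656
Sum = 0.161976.
Largest term belongs to MetroPost, so MetroPost is most probable.

MetroPost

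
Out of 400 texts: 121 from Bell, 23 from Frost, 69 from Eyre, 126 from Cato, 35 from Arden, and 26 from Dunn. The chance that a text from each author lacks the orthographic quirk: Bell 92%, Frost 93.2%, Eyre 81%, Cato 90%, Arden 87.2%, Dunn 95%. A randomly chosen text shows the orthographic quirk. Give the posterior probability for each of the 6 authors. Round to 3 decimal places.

Bell 0.227, Frost 0.037, Eyre 0.307, Cato 0.295, Arden 0.105, Dunn 0.030

Taking complements, P(quirk | each) = Bell 0.08, Frost 0.068, Eyre 0.19, Cato 0.1, Arden 0.128, Dunn 0.05.
Compute prior × likelihood for every hypothesis:
  Bell: 0.3025 × 0.08 = 0.0242
  Frost: 0.0575 × 0.068 = 0.00391
  Eyre: 0.1725 × 0.19 = 0.032775
  Cato: 0.315 × 0.1 = 0.0315
  Arden: 0.0875 × 0.128 = 0.0112
  Dunn: 0.065 × 0.05 = 0.00325
Total = 0.106835.
P(Bell | quirk) = 0.0242/0.106835 ≈ 0.227
P(Frost | quirk) = 0.00391/0.106835 ≈ 0.037
P(Eyre | quirk) = 0.032775/0.106835 ≈ 0.307
P(Cato | quirk) = 0.0315/0.106835 ≈ 0.295
P(Arden | quirk) = 0.0112/0.106835 ≈ 0.105
P(Dunn | quirk) = 0.00325/0.106835 ≈ 0.030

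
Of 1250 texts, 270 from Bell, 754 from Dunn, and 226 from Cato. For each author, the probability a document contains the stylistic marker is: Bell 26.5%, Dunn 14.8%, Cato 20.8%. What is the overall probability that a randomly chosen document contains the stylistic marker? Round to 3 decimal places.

0.184

Unnormalized posteriors (prior × likelihood):
  Bell: 0.216 × 0.265 = 0.05724
  Dunn: 0.6032 × 0.148 = 0.0892736
  Cato: 0.1808 × 0.208 = 0.0376064
P(marker) = 0.05724 + 0.0892736 + 0.0376064 = 0.18412 → 0.184.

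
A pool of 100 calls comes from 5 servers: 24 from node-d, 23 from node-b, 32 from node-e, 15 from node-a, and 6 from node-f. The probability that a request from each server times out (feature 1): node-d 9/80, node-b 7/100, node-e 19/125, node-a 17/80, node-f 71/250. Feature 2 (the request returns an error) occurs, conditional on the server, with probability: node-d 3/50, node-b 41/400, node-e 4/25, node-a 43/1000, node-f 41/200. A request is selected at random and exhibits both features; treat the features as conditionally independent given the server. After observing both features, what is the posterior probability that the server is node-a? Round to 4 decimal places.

Prior × likelihood for each hypothesis:
  node-d: 0.24 × 0.1125 × 0.06 = 0.00162
  node-b: 0.23 × 0.07 × 0.1025 = 0.00165025
  node-e: 0.32 × 0.152 × 0.16 = 0.0077824
  node-a: 0.15 × 0.2125 × 0.043 = 0.001370625
  node-f: 0.06 × 0.284 × 0.205 = 0.0034932
Sum = 0.015916475.
P(node-a | evidence) = 0.001370625 / 0.015916475 ≈ 0.0861.

0.0861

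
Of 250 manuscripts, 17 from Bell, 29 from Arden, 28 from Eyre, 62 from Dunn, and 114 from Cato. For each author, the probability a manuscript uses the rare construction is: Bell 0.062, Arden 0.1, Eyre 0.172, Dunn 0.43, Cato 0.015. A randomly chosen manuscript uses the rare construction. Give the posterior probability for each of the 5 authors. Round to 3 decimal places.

Bell 0.028, Arden 0.078, Eyre 0.130, Dunn 0.718, Cato 0.046

Compute prior × likelihood for every hypothesis:
  Bell: 0.068 × 0.062 = 0.004216
  Arden: 0.116 × 0.1 = 0.0116
  Eyre: 0.112 × 0.172 = 0.019264
  Dunn: 0.248 × 0.43 = 0.10664
  Cato: 0.456 × 0.015 = 0.00684
Normalizing constant = 0.14856.
P(Bell | rare-form) = 0.004216/0.14856 ≈ 0.028
P(Arden | rare-form) = 0.0116/0.14856 ≈ 0.078
P(Eyre | rare-form) = 0.019264/0.14856 ≈ 0.130
P(Dunn | rare-form) = 0.10664/0.14856 ≈ 0.718
P(Cato | rare-form) = 0.00684/0.14856 ≈ 0.046
(Check: 0.028+0.078+0.130+0.718+0.046 = 1.000.)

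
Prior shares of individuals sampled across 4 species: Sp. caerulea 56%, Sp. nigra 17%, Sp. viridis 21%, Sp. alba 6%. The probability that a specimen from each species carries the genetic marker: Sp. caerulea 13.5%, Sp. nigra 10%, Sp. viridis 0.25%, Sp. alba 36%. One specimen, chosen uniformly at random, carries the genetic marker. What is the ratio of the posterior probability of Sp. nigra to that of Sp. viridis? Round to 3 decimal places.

By Bayes' rule, posterior ∝ prior × likelihood:
  Sp. caerulea: 0.56 × 0.135 = 0.0756
  Sp. nigra: 0.17 × 0.1 = 0.017
  Sp. viridis: 0.21 × 0.0025 = 0.000525
  Sp. alba: 0.06 × 0.36 = 0.0216
Total = 0.114725.
The ratio is 0.017 / 0.000525 (the normalizer cancels) = 32.381.

32.381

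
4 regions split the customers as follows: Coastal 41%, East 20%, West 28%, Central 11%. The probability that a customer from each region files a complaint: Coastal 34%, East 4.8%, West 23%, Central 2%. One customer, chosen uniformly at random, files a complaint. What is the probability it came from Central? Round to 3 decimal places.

Compute prior × likelihood for every hypothesis:
  Coastal: 0.41 × 0.34 = 0.1394
  East: 0.2 × 0.048 = 0.0096
  West: 0.28 × 0.23 = 0.0644
  Central: 0.11 × 0.02 = 0.0022
Sum = 0.2156.
P(Central | evidence) = 0.0022 / 0.2156 ≈ 0.010.

0.010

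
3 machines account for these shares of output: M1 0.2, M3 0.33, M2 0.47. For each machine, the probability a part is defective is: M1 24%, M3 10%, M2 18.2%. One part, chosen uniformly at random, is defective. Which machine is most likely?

M2

Compute prior × likelihood for every hypothesis:
  M1: 0.2 × 0.24 = 0.048
  M3: 0.33 × 0.1 = 0.033
  M2: 0.47 × 0.182 = 0.08554
Total = 0.16654.
Largest term belongs to M2, so M2 is most probable.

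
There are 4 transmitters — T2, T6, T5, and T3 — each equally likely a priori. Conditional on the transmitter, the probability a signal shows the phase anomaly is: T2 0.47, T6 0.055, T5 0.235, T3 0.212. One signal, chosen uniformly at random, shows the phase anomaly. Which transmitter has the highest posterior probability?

T2

With a uniform prior (1/4 each), posterior ∝ likelihood:
  T2: 0.47
  T6: 0.055
  T5: 0.235
  T3: 0.212
Sum = 0.972.
Largest term belongs to T2, so T2 is most probable.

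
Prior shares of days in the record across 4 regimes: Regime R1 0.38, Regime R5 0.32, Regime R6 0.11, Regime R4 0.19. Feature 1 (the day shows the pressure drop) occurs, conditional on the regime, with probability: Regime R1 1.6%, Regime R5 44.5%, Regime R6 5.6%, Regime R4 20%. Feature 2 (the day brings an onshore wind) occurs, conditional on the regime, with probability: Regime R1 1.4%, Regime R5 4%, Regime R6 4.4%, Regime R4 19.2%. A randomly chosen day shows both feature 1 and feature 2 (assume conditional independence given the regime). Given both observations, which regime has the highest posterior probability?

Regime R4

Compute prior × likelihood for every hypothesis:
  Regime R1: 0.38 × 0.016 × 0.014 = 0.00008512
  Regime R5: 0.32 × 0.445 × 0.04 = 0.005696
  Regime R6: 0.11 × 0.056 × 0.044 = 0.00027104
  Regime R4: 0.19 × 0.2 × 0.192 = 0.007296
Total = 0.01334816.
Largest term belongs to Regime R4, so Regime R4 is most probable.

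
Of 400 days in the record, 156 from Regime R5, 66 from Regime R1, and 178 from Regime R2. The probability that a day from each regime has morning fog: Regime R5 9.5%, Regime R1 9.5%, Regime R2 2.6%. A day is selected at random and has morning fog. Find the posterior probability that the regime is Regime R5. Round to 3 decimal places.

0.576

By Bayes' rule, posterior ∝ prior × likelihood:
  Regime R5: 0.39 × 0.095 = 0.03705
  Regime R1: 0.165 × 0.095 = 0.015675
  Regime R2: 0.445 × 0.026 = 0.01157
Total = 0.064295.
P(Regime R5 | evidence) = 0.03705 / 0.064295 ≈ 0.576.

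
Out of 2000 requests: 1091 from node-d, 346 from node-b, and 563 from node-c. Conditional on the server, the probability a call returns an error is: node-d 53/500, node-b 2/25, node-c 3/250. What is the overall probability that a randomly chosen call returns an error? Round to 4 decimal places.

By Bayes' rule, posterior ∝ prior × likelihood:
  node-d: 0.5455 × 0.106 = 0.057823
  node-b: 0.173 × 0.08 = 0.01384
  node-c: 0.2815 × 0.012 = 0.003378
P(error) = 0.057823 + 0.01384 + 0.003378 = 0.075041 → 0.0750.

0.0750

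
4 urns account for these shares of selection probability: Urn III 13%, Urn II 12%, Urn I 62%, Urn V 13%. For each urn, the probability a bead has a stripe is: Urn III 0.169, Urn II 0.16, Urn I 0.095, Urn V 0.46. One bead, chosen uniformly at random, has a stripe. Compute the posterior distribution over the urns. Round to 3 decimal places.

By Bayes' rule, posterior ∝ prior × likelihood:
  Urn III: 0.13 × 0.169 = 0.02197
  Urn II: 0.12 × 0.16 = 0.0192
  Urn I: 0.62 × 0.095 = 0.0589
  Urn V: 0.13 × 0.46 = 0.0598
Normalizing constant = 0.15987.
P(Urn III | striped) = 0.02197/0.15987 ≈ 0.137
P(Urn II | striped) = 0.0192/0.15987 ≈ 0.120
P(Urn I | striped) = 0.0589/0.15987 ≈ 0.368
P(Urn V | striped) = 0.0598/0.15987 ≈ 0.374

Urn III 0.137, Urn II 0.120, Urn I 0.368, Urn V 0.374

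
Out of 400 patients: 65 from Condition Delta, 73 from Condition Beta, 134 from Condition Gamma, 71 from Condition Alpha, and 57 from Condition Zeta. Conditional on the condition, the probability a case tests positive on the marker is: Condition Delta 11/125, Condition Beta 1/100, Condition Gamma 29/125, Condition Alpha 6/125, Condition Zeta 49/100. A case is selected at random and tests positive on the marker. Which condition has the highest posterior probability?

By Bayes' rule, posterior ∝ prior × likelihood:
  Condition Delta: 0.1625 × 0.088 = 0.0143
  Condition Beta: 0.1825 × 0.01 = 0.001825
  Condition Gamma: 0.335 × 0.232 = 0.07772
  Condition Alpha: 0.1775 × 0.048 = 0.00852
  Condition Zeta: 0.1425 × 0.49 = 0.069825
Normalizing constant = 0.17219.
Largest term belongs to Condition Gamma, so Condition Gamma is most probable.

Condition Gamma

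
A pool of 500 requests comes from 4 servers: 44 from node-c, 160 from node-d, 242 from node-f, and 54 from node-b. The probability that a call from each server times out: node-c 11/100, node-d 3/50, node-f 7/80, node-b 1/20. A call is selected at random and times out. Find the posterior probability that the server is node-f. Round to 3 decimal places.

0.553

Compute prior × likelihood for every hypothesis:
  node-c: 0.088 × 0.11 = 0.00968
  node-d: 0.32 × 0.06 = 0.0192
  node-f: 0.484 × 0.0875 = 0.04235
  node-b: 0.108 × 0.05 = 0.0054
Total = 0.07663.
P(node-f | evidence) = 0.04235 / 0.07663 ≈ 0.553.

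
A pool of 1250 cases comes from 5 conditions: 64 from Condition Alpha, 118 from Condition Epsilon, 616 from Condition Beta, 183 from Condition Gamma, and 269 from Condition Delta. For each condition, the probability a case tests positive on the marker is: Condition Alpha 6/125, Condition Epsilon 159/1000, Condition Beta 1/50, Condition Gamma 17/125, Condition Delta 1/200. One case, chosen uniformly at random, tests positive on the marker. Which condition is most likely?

Condition Gamma

Compute prior × likelihood for every hypothesis:
  Condition Alpha: 0.0512 × 0.048 = 0.0024576
  Condition Epsilon: 0.0944 × 0.159 = 0.0150096
  Condition Beta: 0.4928 × 0.02 = 0.009856
  Condition Gamma: 0.1464 × 0.136 = 0.0199104
  Condition Delta: 0.2152 × 0.005 = 0.001076
Sum = 0.0483096.
Largest term belongs to Condition Gamma, so Condition Gamma is most probable.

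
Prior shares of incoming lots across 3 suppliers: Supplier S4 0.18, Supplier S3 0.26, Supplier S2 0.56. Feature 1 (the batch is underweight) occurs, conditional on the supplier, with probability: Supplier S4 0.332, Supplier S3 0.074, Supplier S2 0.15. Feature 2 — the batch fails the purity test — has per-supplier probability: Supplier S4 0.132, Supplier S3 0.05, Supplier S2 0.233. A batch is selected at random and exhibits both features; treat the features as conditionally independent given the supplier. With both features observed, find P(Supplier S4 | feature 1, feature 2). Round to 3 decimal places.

Unnormalized posteriors (prior × likelihood):
  Supplier S4: 0.18 × 0.332 × 0.132 = 0.00788832
  Supplier S3: 0.26 × 0.074 × 0.05 = 0.000962
  Supplier S2: 0.56 × 0.15 × 0.233 = 0.019572
Normalizing constant = 0.02842232.
P(Supplier S4 | evidence) = 0.00788832 / 0.02842232 ≈ 0.278.

0.278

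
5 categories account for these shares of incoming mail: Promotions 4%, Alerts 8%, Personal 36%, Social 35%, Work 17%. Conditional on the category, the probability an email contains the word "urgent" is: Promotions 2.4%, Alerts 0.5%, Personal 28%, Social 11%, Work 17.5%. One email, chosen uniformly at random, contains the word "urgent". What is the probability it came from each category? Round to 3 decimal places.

By Bayes' rule, posterior ∝ prior × likelihood:
  Promotions: 0.04 × 0.024 = 0.00096
  Alerts: 0.08 × 0.005 = 0.0004
  Personal: 0.36 × 0.28 = 0.1008
  Social: 0.35 × 0.11 = 0.0385
  Work: 0.17 × 0.175 = 0.02975
Total = 0.17041.
P(Promotions | urgent-flag) = 0.00096/0.17041 ≈ 0.006
P(Alerts | urgent-flag) = 0.0004/0.17041 ≈ 0.002
P(Personal | urgent-flag) = 0.1008/0.17041 ≈ 0.592
P(Social | urgent-flag) = 0.0385/0.17041 ≈ 0.226
P(Work | urgent-flag) = 0.02975/0.17041 ≈ 0.175
(Check: 0.006+0.002+0.592+0.226+0.175 = 1.001.)

Promotions 0.006, Alerts 0.002, Personal 0.592, Social 0.226, Work 0.175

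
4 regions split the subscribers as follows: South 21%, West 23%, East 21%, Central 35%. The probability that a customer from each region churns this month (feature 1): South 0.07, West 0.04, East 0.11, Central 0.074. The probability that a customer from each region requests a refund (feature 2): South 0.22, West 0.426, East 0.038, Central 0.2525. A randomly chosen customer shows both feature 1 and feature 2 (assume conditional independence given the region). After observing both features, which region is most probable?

Central

Prior × likelihood for each hypothesis:
  South: 0.21 × 0.07 × 0.22 = 0.003234
  West: 0.23 × 0.04 × 0.426 = 0.0039192
  East: 0.21 × 0.11 × 0.038 = 0.0008778
  Central: 0.35 × 0.074 × 0.2525 = 0.00653975
Total = 0.01457075.
Largest term belongs to Central, so Central is most probable.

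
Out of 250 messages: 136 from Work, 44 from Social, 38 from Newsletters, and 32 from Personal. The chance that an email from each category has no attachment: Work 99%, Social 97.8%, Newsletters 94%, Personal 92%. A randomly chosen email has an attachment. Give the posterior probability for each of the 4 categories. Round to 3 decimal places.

Work 0.190, Social 0.135, Newsletters 0.318, Personal 0.357

Taking complements, P(attachment | each) = Work 0.01, Social 0.022, Newsletters 0.06, Personal 0.08.
Compute prior × likelihood for every hypothesis:
  Work: 0.544 × 0.01 = 0.00544
  Social: 0.176 × 0.022 = 0.003872
  Newsletters: 0.152 × 0.06 = 0.00912
  Personal: 0.128 × 0.08 = 0.01024
Normalizing constant = 0.028672.
P(Work | attachment) = 0.00544/0.028672 ≈ 0.190
P(Social | attachment) = 0.003872/0.028672 ≈ 0.135
P(Newsletters | attachment) = 0.00912/0.028672 ≈ 0.318
P(Personal | attachment) = 0.01024/0.028672 ≈ 0.357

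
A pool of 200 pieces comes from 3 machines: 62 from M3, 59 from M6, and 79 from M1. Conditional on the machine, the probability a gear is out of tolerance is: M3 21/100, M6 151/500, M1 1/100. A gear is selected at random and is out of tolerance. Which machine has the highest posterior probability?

Unnormalized posteriors (prior × likelihood):
  M3: 0.31 × 0.21 = 0.0651
  M6: 0.295 × 0.302 = 0.08909
  M1: 0.395 × 0.01 = 0.00395
Normalizing constant = 0.15814.
Largest term belongs to M6, so M6 is most probable.

M6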